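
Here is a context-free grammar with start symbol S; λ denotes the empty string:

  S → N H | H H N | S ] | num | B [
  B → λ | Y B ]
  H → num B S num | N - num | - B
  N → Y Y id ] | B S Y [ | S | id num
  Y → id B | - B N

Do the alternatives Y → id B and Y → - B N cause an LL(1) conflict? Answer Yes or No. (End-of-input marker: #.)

No

FIRST(id B) = { id } and FIRST(- B N) = { - }.
The FIRST sets are disjoint and neither alternative is nullable — no conflict.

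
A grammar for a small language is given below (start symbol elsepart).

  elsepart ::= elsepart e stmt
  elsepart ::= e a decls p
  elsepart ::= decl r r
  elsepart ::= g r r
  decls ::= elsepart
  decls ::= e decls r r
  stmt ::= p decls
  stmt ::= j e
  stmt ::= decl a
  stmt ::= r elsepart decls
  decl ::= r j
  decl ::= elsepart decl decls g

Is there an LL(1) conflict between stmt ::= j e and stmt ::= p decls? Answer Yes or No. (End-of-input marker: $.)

No

FIRST(j e) = { j } and FIRST(p decls) = { p }.
The FIRST sets are disjoint and neither alternative is nullable — no conflict.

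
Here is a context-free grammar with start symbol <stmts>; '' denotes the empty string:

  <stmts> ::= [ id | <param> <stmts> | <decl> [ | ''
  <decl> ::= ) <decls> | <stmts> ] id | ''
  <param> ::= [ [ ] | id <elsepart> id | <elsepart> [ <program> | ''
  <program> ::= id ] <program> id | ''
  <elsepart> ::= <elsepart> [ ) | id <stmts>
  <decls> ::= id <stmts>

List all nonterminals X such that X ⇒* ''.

Directly nullable (have an ''-production): <stmts>, <decl>, <param>, <program>.
No other nonterminal has a production whose RHS symbols are all nullable.

{ <decl>, <param>, <program>, <stmts> }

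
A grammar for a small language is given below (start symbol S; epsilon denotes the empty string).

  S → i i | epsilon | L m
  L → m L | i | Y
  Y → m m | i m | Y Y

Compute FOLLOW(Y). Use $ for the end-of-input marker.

{ i, m }

In L → Y: Y is at the end, add FOLLOW(L) = { m }.
In Y → Y Y: add FIRST(Y) = { i, m }.
In Y → Y Y: Y is at the end, add FOLLOW(Y) = { i, m }.
Union: FOLLOW(Y) = { i, m }.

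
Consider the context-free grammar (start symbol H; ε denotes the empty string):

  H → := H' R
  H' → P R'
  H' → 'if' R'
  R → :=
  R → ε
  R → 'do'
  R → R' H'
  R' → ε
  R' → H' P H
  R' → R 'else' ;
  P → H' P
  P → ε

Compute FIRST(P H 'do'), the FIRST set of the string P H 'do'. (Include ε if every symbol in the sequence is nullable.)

{ 'do', 'else', 'if', := }

Add FIRST(P)\{ε} = { 'do', 'else', 'if', := }; P is nullable, continue.
Add FIRST(H) = { := }; H is not nullable, stop.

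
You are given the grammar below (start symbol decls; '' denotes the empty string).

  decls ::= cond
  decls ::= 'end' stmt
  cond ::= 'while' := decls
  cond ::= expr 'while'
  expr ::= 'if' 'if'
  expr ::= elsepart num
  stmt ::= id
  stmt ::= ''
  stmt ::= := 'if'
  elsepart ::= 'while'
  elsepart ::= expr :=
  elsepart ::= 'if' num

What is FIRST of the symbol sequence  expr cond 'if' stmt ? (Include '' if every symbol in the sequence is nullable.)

{ 'if', 'while' }

Add FIRST(expr) = { 'if', 'while' }; expr is not nullable, stop.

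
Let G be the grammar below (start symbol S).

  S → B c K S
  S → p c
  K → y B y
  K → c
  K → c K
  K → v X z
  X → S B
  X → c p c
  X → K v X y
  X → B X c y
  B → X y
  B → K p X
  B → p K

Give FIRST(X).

{ c, p, v, y }

From X → S B: add FIRST(S) = { c, p, v, y }.
X → c p c contributes {c}.
From X → K v X y: add FIRST(K) = { c, v, y }.
From X → B X c y: add FIRST(B) = { c, p, v, y }.
Union: FIRST(X) = { c, p, v, y }.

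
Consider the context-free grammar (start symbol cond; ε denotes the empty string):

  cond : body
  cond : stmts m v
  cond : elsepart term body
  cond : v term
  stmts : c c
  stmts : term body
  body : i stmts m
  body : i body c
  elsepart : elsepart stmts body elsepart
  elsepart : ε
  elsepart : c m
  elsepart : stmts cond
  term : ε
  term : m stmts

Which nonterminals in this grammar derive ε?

Directly nullable (have an ε-production): elsepart, term.
No other nonterminal has a production whose RHS symbols are all nullable.

{ elsepart, term }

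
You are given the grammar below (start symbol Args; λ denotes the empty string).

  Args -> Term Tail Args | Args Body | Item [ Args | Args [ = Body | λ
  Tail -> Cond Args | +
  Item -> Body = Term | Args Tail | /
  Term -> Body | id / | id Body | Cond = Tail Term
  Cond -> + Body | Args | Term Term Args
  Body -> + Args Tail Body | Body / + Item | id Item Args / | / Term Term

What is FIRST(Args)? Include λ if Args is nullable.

From Args -> Term Tail Args: add FIRST(Term) = { +, /, =, [, id }.
From Args -> Args Body: Args nullable, take FIRST(Args) ∪ FIRST(Body) = { +, /, =, [, id }.
From Args -> Item [ Args: Item nullable, take FIRST(Item) ∪ {[} = { +, /, =, [, id }.
From Args -> Args [ = Body: Args nullable, take FIRST(Args) ∪ {[} = { +, /, =, [, id }.
Args -> λ contributes λ.
Union: FIRST(Args) = { +, /, =, [, id, λ }.

{ +, /, =, [, id, λ }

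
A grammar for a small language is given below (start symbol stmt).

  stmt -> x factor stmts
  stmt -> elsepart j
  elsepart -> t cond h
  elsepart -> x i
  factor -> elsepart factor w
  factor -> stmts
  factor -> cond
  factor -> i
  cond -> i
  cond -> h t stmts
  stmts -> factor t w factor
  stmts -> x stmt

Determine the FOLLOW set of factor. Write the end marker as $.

In stmt -> x factor stmts: add FIRST(stmts) = { h, i, t, x }.
In factor -> elsepart factor w: add FIRST(w) = { w }.
In stmts -> factor t w factor: add FIRST(t w factor) = { t }.
In stmts -> factor t w factor: factor is at the end, add FOLLOW(stmts) = { $, h, i, t, w, x }.
Union: FOLLOW(factor) = { $, h, i, t, w, x }.

{ $, h, i, t, w, x }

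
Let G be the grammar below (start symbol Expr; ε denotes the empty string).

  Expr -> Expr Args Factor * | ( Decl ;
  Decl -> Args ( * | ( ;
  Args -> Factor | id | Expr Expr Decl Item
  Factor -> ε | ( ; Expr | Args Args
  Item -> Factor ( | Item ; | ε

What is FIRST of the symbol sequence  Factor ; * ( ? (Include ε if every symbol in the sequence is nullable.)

{ (, ;, id }

Add FIRST(Factor)\{ε} = { (, id }; Factor is nullable, continue.
; is a terminal; add {;} and stop.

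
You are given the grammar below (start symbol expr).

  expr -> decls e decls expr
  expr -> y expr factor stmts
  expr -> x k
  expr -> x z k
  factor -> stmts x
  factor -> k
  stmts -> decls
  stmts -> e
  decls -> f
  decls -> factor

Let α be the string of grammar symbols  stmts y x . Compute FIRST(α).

Add FIRST(stmts) = { e, f, k }; stmts is not nullable, stop.

{ e, f, k }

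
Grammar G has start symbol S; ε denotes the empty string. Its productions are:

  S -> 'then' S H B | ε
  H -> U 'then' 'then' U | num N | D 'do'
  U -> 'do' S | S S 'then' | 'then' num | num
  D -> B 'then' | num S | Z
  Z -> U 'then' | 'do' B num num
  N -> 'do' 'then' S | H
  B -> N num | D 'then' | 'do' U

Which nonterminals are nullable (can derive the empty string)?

{ S }

Directly nullable (have an ε-production): S.
No other nonterminal has a production whose RHS symbols are all nullable.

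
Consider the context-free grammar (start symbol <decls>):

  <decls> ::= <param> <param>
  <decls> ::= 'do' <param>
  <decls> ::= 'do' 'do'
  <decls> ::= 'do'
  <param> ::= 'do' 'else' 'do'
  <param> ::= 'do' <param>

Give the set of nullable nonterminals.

{ } (none)

No nonterminal has an empty production or an RHS whose symbols are all nullable.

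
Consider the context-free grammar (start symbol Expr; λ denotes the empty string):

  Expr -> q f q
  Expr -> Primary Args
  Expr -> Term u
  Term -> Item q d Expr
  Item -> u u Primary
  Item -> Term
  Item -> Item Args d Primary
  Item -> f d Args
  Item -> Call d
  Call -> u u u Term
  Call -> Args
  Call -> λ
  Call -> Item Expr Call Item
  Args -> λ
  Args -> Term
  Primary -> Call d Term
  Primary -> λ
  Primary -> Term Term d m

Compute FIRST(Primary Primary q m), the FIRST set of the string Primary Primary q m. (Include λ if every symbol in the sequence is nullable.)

Add FIRST(Primary)\{λ} = { d, f, u }; Primary is nullable, continue.
Add FIRST(Primary)\{λ} = { d, f, u }; Primary is nullable, continue.
q is a terminal; add {q} and stop.

{ d, f, q, u }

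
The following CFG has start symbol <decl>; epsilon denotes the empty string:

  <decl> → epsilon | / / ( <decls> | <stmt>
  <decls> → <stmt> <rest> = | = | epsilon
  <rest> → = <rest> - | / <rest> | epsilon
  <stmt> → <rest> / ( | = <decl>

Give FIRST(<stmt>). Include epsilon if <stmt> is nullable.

{ /, = }

From <stmt> → <rest> / (: <rest> nullable, take FIRST(<rest>) ∪ {/} = { /, = }.
<stmt> → = <decl> contributes {=}.
Union: FIRST(<stmt>) = { /, = }.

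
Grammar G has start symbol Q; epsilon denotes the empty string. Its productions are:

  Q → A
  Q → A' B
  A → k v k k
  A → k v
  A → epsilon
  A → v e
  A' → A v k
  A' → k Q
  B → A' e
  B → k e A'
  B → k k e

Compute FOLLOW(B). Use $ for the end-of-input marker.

{ $, e, k, v }

In Q → A' B: B is at the end, add FOLLOW(Q) = { $, e, k, v }.
Union: FOLLOW(B) = { $, e, k, v }.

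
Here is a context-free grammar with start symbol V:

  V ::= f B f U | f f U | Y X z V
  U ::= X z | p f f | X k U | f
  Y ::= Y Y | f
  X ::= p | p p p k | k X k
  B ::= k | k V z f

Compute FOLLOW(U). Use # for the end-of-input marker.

{ #, z }

In V ::= f B f U: U is at the end, add FOLLOW(V) = { #, z }.
In V ::= f f U: U is at the end, add FOLLOW(V) = { #, z }.
In U ::= X k U: U is at the end, add FOLLOW(U) = { #, z }.
Union: FOLLOW(U) = { #, z }.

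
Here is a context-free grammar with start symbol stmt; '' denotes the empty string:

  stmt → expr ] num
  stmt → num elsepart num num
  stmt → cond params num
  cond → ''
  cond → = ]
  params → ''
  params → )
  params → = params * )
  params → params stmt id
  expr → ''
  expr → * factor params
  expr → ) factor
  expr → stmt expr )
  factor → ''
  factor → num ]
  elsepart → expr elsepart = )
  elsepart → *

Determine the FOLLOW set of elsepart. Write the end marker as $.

{ =, num }

In stmt → num elsepart num num: add FIRST(num num) = { num }.
In elsepart → expr elsepart = ): add FIRST(= )) = { = }.
Union: FOLLOW(elsepart) = { =, num }.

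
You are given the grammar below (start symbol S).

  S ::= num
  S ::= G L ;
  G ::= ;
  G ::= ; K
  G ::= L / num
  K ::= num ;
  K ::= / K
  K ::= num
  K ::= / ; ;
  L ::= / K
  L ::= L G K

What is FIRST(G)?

G ::= ; contributes {;}.
G ::= ; K contributes {;}.
From G ::= L / num: add FIRST(L) = { / }.
Union: FIRST(G) = { /, ; }.

{ /, ; }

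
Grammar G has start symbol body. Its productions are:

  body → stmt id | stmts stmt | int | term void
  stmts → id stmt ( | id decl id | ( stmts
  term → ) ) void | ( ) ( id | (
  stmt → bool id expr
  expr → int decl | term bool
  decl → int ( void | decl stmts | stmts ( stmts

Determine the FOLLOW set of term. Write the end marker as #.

{ bool, void }

In body → term void: add FIRST(void) = { void }.
In expr → term bool: add FIRST(bool) = { bool }.
Union: FOLLOW(term) = { bool, void }.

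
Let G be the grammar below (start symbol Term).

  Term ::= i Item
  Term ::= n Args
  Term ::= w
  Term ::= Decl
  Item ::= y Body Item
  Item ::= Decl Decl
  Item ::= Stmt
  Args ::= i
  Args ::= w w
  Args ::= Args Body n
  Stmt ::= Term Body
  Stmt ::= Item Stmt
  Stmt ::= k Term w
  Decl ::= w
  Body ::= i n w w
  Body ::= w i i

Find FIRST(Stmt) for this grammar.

{ i, k, n, w, y }

From Stmt ::= Term Body: add FIRST(Term) = { i, n, w }.
From Stmt ::= Item Stmt: add FIRST(Item) = { i, k, n, w, y }.
Stmt ::= k Term w contributes {k}.
Union: FIRST(Stmt) = { i, k, n, w, y }.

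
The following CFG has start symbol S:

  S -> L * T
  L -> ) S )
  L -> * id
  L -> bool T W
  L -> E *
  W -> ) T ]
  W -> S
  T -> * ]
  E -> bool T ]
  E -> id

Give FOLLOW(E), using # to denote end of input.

{ * }

In L -> E *: add FIRST(*) = { * }.
Union: FOLLOW(E) = { * }.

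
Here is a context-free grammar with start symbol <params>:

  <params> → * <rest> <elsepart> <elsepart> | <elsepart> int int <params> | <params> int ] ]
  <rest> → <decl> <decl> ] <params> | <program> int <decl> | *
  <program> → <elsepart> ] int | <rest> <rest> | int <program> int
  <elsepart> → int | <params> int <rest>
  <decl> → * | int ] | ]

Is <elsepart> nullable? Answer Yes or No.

No

No nonterminal in this grammar is nullable.
No production of <elsepart> has an RHS whose symbols are all nullable, so <elsepart> is not nullable.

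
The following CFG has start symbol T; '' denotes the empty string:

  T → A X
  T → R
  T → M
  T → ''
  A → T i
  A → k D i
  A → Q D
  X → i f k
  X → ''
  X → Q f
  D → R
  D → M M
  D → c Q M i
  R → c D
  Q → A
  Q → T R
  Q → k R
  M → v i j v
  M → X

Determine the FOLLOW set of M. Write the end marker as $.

{ $, c, f, i, k, v }

In T → M: M is at the end, add FOLLOW(T) = { $, c, i }.
In D → M M: add FIRST(M)\{''} = { c, i, k, v }.
  Since M is nullable, also add FOLLOW(D) = { $, c, f, i, k, v }.
In D → M M: M is at the end, add FOLLOW(D) = { $, c, f, i, k, v }.
In D → c Q M i: add FIRST(i) = { i }.
Union: FOLLOW(M) = { $, c, f, i, k, v }.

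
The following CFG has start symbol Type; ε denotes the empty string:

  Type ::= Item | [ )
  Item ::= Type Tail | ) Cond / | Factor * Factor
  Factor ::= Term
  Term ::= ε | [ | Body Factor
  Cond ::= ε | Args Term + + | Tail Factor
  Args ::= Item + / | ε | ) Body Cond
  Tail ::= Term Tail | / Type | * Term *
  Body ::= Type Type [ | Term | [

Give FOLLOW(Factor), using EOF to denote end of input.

{ EOF, ), *, +, /, [ }

In Item ::= Factor * Factor: add FIRST(* Factor) = { * }.
In Item ::= Factor * Factor: Factor is at the end, add FOLLOW(Item) = { EOF, ), *, +, /, [ }.
In Term ::= Body Factor: Factor is at the end, add FOLLOW(Term) = { EOF, ), *, +, /, [ }.
In Cond ::= Tail Factor: Factor is at the end, add FOLLOW(Cond) = { ), *, +, /, [ }.
Union: FOLLOW(Factor) = { EOF, ), *, +, /, [ }.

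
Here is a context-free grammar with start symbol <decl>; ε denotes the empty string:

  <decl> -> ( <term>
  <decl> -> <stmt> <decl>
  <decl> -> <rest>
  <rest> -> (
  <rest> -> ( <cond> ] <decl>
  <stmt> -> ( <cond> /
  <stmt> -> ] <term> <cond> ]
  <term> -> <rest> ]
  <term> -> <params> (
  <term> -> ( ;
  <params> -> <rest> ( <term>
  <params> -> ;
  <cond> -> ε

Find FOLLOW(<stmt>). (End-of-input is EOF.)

{ (, ] }

In <decl> -> <stmt> <decl>: add FIRST(<decl>) = { (, ] }.
Union: FOLLOW(<stmt>) = { (, ] }.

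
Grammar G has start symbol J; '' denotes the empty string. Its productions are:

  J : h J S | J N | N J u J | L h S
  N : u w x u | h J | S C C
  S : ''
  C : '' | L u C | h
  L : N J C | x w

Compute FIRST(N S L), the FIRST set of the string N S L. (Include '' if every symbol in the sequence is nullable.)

Add FIRST(N)\{''} = { h, u, x }; N is nullable, continue.
Add FIRST(S)\{''} = {  }; S is nullable, continue.
Add FIRST(L) = { h, u, x }; L is not nullable, stop.

{ h, u, x }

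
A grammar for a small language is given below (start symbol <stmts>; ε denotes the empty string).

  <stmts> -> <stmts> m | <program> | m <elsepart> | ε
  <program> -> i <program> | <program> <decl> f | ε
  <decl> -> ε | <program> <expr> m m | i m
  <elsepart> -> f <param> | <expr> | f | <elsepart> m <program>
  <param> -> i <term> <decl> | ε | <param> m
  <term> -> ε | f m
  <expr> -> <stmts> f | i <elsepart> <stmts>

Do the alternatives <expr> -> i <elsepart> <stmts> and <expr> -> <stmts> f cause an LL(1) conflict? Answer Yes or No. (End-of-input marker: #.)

Yes

FIRST(i <elsepart> <stmts>) = { i } and FIRST(<stmts> f) = { f, i, m }.
Both contain i, so the two alternatives are not disjoint — LL(1) conflict.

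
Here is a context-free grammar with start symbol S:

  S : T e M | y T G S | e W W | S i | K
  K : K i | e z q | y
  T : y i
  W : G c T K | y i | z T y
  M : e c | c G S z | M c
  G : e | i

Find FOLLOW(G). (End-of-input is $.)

{ c, e, y }

In S : y T G S: add FIRST(S) = { e, y }.
In W : G c T K: add FIRST(c T K) = { c }.
In M : c G S z: add FIRST(S z) = { e, y }.
Union: FOLLOW(G) = { c, e, y }.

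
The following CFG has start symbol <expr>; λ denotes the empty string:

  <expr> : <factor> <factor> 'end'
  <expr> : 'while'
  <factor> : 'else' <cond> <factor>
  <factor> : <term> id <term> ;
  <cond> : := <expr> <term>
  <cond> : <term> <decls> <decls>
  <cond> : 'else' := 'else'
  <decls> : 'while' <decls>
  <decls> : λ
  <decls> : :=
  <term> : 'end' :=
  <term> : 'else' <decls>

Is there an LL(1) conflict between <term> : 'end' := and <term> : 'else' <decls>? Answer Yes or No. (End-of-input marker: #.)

No

FIRST('end' :=) = { 'end' } and FIRST('else' <decls>) = { 'else' }.
The FIRST sets are disjoint and neither alternative is nullable — no conflict.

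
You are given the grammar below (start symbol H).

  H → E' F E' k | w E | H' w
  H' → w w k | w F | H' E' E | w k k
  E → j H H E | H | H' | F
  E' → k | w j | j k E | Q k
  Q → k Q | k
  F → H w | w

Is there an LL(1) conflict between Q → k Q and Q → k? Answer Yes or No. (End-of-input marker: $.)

FIRST(k Q) = { k } and FIRST(k) = { k }.
Both contain k, so the two alternatives are not disjoint — LL(1) conflict.

Yes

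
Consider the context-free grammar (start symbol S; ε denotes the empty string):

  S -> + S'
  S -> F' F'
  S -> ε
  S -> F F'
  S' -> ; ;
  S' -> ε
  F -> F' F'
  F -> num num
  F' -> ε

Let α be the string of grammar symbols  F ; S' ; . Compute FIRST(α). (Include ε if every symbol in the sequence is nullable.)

{ ;, num }

Add FIRST(F)\{ε} = { num }; F is nullable, continue.
; is a terminal; add {;} and stop.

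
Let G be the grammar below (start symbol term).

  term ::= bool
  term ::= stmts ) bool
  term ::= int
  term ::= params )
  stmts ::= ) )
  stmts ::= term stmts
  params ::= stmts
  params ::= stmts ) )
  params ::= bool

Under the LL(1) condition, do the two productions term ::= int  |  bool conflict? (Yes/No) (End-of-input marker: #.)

FIRST(int) = { int } and FIRST(bool) = { bool }.
The FIRST sets are disjoint and neither alternative is nullable — no conflict.

No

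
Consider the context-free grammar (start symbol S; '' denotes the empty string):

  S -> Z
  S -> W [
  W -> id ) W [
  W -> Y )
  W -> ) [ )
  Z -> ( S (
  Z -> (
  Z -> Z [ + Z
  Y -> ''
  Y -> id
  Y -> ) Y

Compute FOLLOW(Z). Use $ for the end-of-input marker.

{ $, (, [ }

In S -> Z: Z is at the end, add FOLLOW(S) = { $, ( }.
In Z -> Z [ + Z: add FIRST([ + Z) = { [ }.
In Z -> Z [ + Z: Z is at the end, add FOLLOW(Z) = { $, (, [ }.
Union: FOLLOW(Z) = { $, (, [ }.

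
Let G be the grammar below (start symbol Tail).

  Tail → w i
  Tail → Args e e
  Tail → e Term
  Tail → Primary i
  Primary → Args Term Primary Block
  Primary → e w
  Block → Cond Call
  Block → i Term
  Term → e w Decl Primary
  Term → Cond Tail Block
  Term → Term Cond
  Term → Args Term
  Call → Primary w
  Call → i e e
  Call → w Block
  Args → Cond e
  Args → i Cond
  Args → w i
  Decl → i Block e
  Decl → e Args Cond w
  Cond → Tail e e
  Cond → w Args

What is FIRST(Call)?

From Call → Primary w: add FIRST(Primary) = { e, i, w }.
Call → i e e contributes {i}.
Call → w Block contributes {w}.
Union: FIRST(Call) = { e, i, w }.

{ e, i, w }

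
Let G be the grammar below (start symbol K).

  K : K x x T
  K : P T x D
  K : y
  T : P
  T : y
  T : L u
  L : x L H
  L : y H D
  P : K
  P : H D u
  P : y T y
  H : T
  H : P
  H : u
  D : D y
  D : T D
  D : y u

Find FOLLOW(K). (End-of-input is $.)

K is the start symbol, so $ ∈ FOLLOW(K).
In K : K x x T: add FIRST(x x T) = { x }.
In P : K: K is at the end, add FOLLOW(P) = { $, u, x, y }.
Union: FOLLOW(K) = { $, u, x, y }.

{ $, u, x, y }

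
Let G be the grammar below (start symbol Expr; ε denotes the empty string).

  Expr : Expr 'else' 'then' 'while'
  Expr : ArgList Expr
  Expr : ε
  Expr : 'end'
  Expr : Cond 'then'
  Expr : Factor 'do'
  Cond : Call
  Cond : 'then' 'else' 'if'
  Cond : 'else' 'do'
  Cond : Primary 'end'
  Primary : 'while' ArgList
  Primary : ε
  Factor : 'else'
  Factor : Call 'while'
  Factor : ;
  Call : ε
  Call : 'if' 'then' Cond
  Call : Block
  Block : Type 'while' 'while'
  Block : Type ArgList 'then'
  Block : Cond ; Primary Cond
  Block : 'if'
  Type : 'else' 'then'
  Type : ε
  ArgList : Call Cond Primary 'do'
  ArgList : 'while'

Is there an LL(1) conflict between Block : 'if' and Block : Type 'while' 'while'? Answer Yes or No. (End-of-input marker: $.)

FIRST('if') = { 'if' } and FIRST(Type 'while' 'while') = { 'else', 'while' }.
The FIRST sets are disjoint and neither alternative is nullable — no conflict.

No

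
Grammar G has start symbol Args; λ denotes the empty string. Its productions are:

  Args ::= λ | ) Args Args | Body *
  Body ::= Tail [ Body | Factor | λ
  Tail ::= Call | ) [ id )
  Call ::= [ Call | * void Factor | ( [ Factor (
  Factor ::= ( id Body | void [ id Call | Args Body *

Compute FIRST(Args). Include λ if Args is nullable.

Args ::= λ contributes λ.
Args ::= ) Args Args contributes {)}.
From Args ::= Body *: Body nullable, take FIRST(Body) ∪ {*} = { (, ), *, [, void }.
Union: FIRST(Args) = { (, ), *, [, void, λ }.

{ (, ), *, [, void, λ }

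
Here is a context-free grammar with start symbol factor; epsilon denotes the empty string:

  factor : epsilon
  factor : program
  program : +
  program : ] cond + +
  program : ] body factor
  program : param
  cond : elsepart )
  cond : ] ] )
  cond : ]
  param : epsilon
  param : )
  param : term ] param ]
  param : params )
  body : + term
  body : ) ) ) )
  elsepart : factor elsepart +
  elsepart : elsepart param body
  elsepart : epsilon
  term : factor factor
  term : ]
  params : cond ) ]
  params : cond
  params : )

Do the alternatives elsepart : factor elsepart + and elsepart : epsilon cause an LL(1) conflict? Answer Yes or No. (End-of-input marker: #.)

FIRST(factor elsepart +) = { ), +, ] } and FIRST(epsilon) = { epsilon }.
The second alternative is nullable and FOLLOW(elsepart) = { ), +, ] } shares ) with FIRST of the first — conflict.

Yes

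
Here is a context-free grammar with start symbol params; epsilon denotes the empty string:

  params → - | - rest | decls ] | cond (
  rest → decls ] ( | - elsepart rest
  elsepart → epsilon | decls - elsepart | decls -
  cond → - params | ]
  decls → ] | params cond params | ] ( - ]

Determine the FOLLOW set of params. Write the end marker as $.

{ $, (, -, ] }

params is the start symbol, so $ ∈ FOLLOW(params).
In cond → - params: params is at the end, add FOLLOW(cond) = { (, -, ] }.
In decls → params cond params: add FIRST(cond params) = { -, ] }.
In decls → params cond params: params is at the end, add FOLLOW(decls) = { -, ] }.
Union: FOLLOW(params) = { $, (, -, ] }.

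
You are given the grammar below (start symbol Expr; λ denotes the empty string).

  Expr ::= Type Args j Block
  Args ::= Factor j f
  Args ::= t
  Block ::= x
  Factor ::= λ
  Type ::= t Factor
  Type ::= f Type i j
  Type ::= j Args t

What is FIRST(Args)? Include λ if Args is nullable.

{ j, t }

From Args ::= Factor j f: Factor nullable, take FIRST(Factor) ∪ {j} = { j }.
Args ::= t contributes {t}.
Union: FIRST(Args) = { j, t }.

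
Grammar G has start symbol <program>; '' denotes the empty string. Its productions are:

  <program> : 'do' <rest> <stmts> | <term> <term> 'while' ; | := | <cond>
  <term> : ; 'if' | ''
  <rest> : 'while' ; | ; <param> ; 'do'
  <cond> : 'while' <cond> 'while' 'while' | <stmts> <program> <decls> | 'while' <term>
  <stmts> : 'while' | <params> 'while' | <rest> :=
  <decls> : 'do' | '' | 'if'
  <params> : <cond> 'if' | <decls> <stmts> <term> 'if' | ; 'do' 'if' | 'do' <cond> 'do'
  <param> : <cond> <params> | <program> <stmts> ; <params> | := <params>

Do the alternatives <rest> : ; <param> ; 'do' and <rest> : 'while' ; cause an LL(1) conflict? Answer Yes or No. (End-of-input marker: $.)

FIRST(; <param> ; 'do') = { ; } and FIRST('while' ;) = { 'while' }.
The FIRST sets are disjoint and neither alternative is nullable — no conflict.

No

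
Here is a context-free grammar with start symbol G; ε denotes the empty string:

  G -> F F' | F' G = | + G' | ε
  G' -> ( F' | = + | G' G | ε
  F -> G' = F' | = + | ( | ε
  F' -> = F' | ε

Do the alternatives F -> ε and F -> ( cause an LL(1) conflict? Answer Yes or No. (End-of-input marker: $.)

FIRST(ε) = { ε } and FIRST(() = { ( }.
The first alternative is nullable and FOLLOW(F) = { $, (, +, = } shares ( with FIRST of the second — conflict.

Yes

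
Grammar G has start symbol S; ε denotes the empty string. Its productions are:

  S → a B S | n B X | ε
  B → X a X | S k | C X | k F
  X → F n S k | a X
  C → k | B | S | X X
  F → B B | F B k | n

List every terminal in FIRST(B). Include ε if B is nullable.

From B → X a X: add FIRST(X) = { a, k, n }.
From B → S k: S nullable, take FIRST(S) ∪ {k} = { a, k, n }.
From B → C X: C nullable, take FIRST(C) ∪ FIRST(X) = { a, k, n }.
B → k F contributes {k}.
Union: FIRST(B) = { a, k, n }.

{ a, k, n }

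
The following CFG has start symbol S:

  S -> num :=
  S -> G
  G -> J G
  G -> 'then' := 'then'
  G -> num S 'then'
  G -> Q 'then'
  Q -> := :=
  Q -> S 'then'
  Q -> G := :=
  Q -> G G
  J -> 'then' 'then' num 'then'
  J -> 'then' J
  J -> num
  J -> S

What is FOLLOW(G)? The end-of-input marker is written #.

In S -> G: G is at the end, add FOLLOW(S) = { #, 'then', :=, num }.
In G -> J G: G is at the end, add FOLLOW(G) = { #, 'then', :=, num }.
In Q -> G := :=: add FIRST(:= :=) = { := }.
In Q -> G G: add FIRST(G) = { 'then', :=, num }.
In Q -> G G: G is at the end, add FOLLOW(Q) = { 'then' }.
Union: FOLLOW(G) = { #, 'then', :=, num }.

{ #, 'then', :=, num }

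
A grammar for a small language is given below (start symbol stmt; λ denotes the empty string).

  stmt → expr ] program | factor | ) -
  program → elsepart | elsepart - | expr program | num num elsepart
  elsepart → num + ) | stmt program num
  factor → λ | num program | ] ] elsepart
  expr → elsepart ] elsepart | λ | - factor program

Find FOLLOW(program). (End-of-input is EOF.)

In stmt → expr ] program: program is at the end, add FOLLOW(stmt) = { EOF, ), -, ], num }.
In program → expr program: program is at the end, add FOLLOW(program) = { EOF, ), -, ], num }.
In elsepart → stmt program num: add FIRST(num) = { num }.
In factor → num program: program is at the end, add FOLLOW(factor) = { EOF, ), -, ], num }.
In expr → - factor program: program is at the end, add FOLLOW(expr) = { ), -, ], num }.
Union: FOLLOW(program) = { EOF, ), -, ], num }.

{ EOF, ), -, ], num }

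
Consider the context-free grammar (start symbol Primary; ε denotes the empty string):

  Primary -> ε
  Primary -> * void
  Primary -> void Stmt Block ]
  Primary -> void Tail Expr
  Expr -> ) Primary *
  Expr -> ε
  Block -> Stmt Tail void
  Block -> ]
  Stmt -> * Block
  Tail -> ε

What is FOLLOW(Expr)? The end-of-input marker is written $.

{ $, * }

In Primary -> void Tail Expr: Expr is at the end, add FOLLOW(Primary) = { $, * }.
Union: FOLLOW(Expr) = { $, * }.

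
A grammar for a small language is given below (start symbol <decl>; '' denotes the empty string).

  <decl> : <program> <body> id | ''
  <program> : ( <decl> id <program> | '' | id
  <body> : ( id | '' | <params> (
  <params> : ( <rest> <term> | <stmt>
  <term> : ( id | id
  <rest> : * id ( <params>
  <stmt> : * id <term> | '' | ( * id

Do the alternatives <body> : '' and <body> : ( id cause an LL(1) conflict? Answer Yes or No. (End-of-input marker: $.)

No

FIRST('') = { '' } and FIRST(( id) = { ( }.
The first is nullable but FOLLOW(<body>) = { id } is disjoint from FIRST of the second.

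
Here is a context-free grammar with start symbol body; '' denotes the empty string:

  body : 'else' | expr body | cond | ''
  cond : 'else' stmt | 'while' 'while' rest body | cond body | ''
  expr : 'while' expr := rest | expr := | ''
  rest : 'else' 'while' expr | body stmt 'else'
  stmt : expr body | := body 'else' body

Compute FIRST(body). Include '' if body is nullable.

body : 'else' contributes {'else'}.
From body : expr body: expr, body nullable, take FIRST(expr) ∪ FIRST(body) = { 'else', 'while', := }; also '' since the whole RHS is nullable.
From body : cond: add FIRST(cond) = { 'else', 'while', :=, '' } (including '' since cond is nullable).
body : '' contributes ''.
Union: FIRST(body) = { 'else', 'while', :=, '' }.

{ 'else', 'while', :=, '' }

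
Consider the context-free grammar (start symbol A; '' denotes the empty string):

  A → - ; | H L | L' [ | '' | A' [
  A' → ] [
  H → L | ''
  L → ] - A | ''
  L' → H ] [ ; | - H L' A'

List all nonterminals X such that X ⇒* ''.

{ A, H, L }

Directly nullable (have an ''-production): A, H, L.
No other nonterminal has a production whose RHS symbols are all nullable.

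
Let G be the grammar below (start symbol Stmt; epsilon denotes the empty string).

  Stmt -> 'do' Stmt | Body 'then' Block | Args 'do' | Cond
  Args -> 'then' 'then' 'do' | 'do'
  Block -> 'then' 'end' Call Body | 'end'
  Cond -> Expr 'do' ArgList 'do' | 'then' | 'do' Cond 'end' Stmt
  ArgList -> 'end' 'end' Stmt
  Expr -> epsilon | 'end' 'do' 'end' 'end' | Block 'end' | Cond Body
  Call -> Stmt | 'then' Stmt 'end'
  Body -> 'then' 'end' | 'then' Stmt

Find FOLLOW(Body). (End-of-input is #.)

In Stmt -> Body 'then' Block: add FIRST('then' Block) = { 'then' }.
In Block -> 'then' 'end' Call Body: Body is at the end, add FOLLOW(Block) = { #, 'do', 'end', 'then' }.
In Expr -> Cond Body: Body is at the end, add FOLLOW(Expr) = { 'do' }.
Union: FOLLOW(Body) = { #, 'do', 'end', 'then' }.

{ #, 'do', 'end', 'then' }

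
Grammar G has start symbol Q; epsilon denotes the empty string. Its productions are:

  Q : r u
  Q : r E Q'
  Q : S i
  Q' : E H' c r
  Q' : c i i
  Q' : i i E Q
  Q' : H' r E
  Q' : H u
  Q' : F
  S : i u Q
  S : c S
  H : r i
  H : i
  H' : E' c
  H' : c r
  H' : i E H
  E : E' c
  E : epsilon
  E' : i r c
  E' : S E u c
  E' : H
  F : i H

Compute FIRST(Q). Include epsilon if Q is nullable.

Q : r u contributes {r}.
Q : r E Q' contributes {r}.
From Q : S i: add FIRST(S) = { c, i }.
Union: FIRST(Q) = { c, i, r }.

{ c, i, r }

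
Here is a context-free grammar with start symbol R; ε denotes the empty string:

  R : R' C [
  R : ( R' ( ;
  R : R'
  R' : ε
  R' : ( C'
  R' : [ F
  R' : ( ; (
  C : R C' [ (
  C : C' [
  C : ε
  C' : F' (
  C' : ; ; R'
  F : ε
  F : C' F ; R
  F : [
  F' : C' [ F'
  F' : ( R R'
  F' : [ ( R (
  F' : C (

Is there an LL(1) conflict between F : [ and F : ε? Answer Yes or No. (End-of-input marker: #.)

FIRST([) = { [ } and FIRST(ε) = { ε }.
The second alternative is nullable and FOLLOW(F) = { #, (, ;, [ } shares [ with FIRST of the first — conflict.

Yes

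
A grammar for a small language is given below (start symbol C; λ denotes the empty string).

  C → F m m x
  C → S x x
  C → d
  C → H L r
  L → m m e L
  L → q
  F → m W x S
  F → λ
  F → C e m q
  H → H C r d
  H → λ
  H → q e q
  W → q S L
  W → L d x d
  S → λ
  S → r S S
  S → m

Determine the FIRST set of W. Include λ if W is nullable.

W → q S L contributes {q}.
From W → L d x d: add FIRST(L) = { m, q }.
Union: FIRST(W) = { m, q }.

{ m, q }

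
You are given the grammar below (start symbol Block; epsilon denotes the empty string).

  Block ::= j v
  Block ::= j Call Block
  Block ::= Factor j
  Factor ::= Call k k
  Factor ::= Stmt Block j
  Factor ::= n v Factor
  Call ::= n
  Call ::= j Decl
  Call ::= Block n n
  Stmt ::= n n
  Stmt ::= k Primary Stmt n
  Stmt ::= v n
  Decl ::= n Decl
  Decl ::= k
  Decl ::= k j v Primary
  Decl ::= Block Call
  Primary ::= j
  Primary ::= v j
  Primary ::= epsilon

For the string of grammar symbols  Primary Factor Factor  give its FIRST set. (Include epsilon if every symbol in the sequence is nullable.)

{ j, k, n, v }

Add FIRST(Primary)\{epsilon} = { j, v }; Primary is nullable, continue.
Add FIRST(Factor) = { j, k, n, v }; Factor is not nullable, stop.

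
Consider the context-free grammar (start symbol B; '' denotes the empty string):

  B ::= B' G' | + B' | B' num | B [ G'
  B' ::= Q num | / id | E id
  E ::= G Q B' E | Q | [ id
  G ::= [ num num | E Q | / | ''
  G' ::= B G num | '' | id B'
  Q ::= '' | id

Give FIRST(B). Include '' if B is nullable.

{ +, /, [, id, num }

From B ::= B' G': add FIRST(B') = { /, [, id, num }.
B ::= + B' contributes {+}.
From B ::= B' num: add FIRST(B') = { /, [, id, num }.
From B ::= B [ G': add FIRST(B) = { +, /, [, id, num }.
Union: FIRST(B) = { +, /, [, id, num }.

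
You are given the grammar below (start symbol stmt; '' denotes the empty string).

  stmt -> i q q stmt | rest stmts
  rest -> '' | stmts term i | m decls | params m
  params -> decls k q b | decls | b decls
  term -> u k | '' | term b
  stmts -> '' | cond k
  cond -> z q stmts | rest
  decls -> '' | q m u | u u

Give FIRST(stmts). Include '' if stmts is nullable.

{ b, i, k, m, q, u, z, '' }

stmts -> '' contributes ''.
From stmts -> cond k: cond nullable, take FIRST(cond) ∪ {k} = { b, i, k, m, q, u, z }.
Union: FIRST(stmts) = { b, i, k, m, q, u, z, '' }.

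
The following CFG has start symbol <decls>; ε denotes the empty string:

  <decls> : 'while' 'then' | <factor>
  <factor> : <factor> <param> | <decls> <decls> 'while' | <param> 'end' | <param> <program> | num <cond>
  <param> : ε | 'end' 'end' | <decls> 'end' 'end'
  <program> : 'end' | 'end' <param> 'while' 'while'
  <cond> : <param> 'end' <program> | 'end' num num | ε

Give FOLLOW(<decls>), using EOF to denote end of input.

<decls> is the start symbol, so EOF ∈ FOLLOW(<decls>).
In <factor> : <decls> <decls> 'while': add FIRST(<decls> 'while') = { 'end', 'while', num }.
In <factor> : <decls> <decls> 'while': add FIRST('while') = { 'while' }.
In <param> : <decls> 'end' 'end': add FIRST('end' 'end') = { 'end' }.
Union: FOLLOW(<decls>) = { EOF, 'end', 'while', num }.

{ EOF, 'end', 'while', num }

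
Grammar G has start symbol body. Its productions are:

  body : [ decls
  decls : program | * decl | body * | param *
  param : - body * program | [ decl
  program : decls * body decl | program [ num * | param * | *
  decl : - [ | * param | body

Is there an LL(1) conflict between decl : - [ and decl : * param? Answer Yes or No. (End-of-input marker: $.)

FIRST(- [) = { - } and FIRST(* param) = { * }.
The FIRST sets are disjoint and neither alternative is nullable — no conflict.

No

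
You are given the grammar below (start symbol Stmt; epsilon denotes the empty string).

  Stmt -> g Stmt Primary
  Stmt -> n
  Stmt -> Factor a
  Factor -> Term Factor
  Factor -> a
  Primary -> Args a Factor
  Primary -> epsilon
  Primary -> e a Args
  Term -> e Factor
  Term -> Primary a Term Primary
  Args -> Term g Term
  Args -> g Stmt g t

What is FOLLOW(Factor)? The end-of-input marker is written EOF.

In Stmt -> Factor a: add FIRST(a) = { a }.
In Factor -> Term Factor: Factor is at the end, add FOLLOW(Factor) = { EOF, a, e, g }.
In Primary -> Args a Factor: Factor is at the end, add FOLLOW(Primary) = { EOF, a, e, g }.
In Term -> e Factor: Factor is at the end, add FOLLOW(Term) = { EOF, a, e, g }.
Union: FOLLOW(Factor) = { EOF, a, e, g }.

{ EOF, a, e, g }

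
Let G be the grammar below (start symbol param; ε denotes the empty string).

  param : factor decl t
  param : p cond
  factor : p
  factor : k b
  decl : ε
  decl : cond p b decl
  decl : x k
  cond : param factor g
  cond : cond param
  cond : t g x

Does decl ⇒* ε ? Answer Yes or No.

decl has an ε-production, so decl ⇒ ε.

Yes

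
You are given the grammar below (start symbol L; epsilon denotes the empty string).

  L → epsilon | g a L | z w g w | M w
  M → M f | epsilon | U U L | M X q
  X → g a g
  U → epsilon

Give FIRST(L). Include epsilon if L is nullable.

{ f, g, w, z, epsilon }

L → epsilon contributes epsilon.
L → g a L contributes {g}.
L → z w g w contributes {z}.
From L → M w: M nullable, take FIRST(M) ∪ {w} = { f, g, w, z }.
Union: FIRST(L) = { f, g, w, z, epsilon }.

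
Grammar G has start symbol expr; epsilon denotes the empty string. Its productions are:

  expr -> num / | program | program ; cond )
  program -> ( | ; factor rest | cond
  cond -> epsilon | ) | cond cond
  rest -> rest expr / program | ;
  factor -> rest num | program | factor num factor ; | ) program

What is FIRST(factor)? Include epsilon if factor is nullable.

From factor -> rest num: add FIRST(rest) = { ; }.
From factor -> program: add FIRST(program) = { (, ), ;, epsilon } (including epsilon since program is nullable).
From factor -> factor num factor ;: factor nullable, take FIRST(factor) ∪ {num} = { (, ), ;, num }.
factor -> ) program contributes {)}.
Union: FIRST(factor) = { (, ), ;, num, epsilon }.

{ (, ), ;, num, epsilon }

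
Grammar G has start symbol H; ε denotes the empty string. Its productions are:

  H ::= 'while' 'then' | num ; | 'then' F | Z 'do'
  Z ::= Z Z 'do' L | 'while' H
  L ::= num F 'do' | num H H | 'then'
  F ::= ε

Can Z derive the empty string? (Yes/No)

Nullable nonterminals: F.
No production of Z has an RHS whose symbols are all nullable, so Z is not nullable.

No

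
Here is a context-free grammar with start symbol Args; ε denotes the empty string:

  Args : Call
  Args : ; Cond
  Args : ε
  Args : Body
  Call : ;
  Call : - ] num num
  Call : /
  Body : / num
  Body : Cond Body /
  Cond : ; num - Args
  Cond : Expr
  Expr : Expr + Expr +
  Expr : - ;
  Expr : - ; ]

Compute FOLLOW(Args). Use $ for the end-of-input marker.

Args is the start symbol, so $ ∈ FOLLOW(Args).
In Cond : ; num - Args: Args is at the end, add FOLLOW(Cond) = { $, -, /, ; }.
Union: FOLLOW(Args) = { $, -, /, ; }.

{ $, -, /, ; }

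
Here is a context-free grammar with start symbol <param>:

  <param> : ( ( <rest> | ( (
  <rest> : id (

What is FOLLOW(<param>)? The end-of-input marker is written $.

{ $ }

<param> is the start symbol, so $ ∈ FOLLOW(<param>).
Union: FOLLOW(<param>) = { $ }.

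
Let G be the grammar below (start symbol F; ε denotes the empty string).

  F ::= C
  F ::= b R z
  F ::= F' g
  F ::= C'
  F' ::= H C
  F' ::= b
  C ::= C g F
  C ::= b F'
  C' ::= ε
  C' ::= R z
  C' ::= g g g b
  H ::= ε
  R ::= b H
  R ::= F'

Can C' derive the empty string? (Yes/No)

Yes

C' has an ε-production, so C' ⇒ ε.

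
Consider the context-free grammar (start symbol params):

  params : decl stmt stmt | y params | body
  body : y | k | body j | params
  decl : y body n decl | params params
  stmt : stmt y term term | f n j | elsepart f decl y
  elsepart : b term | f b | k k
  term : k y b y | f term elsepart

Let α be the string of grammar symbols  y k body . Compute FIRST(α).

y is a terminal; add {y} and stop.

{ y }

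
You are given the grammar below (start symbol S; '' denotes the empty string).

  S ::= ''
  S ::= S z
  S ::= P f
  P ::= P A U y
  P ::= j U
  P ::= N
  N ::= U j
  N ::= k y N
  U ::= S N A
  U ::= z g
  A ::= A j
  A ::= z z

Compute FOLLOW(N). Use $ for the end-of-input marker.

In P ::= N: N is at the end, add FOLLOW(P) = { f, z }.
In N ::= k y N: N is at the end, add FOLLOW(N) = { f, z }.
In U ::= S N A: add FIRST(A) = { z }.
Union: FOLLOW(N) = { f, z }.

{ f, z }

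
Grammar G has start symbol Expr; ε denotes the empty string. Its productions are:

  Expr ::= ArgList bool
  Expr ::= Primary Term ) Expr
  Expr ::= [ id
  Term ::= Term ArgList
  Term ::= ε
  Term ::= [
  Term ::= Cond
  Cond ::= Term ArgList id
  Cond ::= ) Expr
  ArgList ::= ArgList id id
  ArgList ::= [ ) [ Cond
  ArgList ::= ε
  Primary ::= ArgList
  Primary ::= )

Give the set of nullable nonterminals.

{ ArgList, Primary, Term }

Directly nullable (have an ε-production): Term, ArgList.
Primary ::= ArgList with every symbol nullable, so Primary is nullable.
No other nonterminal has a production whose RHS symbols are all nullable.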